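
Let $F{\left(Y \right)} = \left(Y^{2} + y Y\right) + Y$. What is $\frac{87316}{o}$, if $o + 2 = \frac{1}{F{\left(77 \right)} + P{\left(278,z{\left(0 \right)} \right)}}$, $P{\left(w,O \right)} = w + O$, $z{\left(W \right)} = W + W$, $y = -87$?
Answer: $- \frac{36236140}{831} \approx -43605.0$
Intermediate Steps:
$z{\left(W \right)} = 2 W$
$P{\left(w,O \right)} = O + w$
$F{\left(Y \right)} = Y^{2} - 86 Y$ ($F{\left(Y \right)} = \left(Y^{2} - 87 Y\right) + Y = Y^{2} - 86 Y$)
$o = - \frac{831}{415}$ ($o = -2 + \frac{1}{77 \left(-86 + 77\right) + \left(2 \cdot 0 + 278\right)} = -2 + \frac{1}{77 \left(-9\right) + \left(0 + 278\right)} = -2 + \frac{1}{-693 + 278} = -2 + \frac{1}{-415} = -2 - \frac{1}{415} = - \frac{831}{415} \approx -2.0024$)
$\frac{87316}{o} = \frac{87316}{- \frac{831}{415}} = 87316 \left(- \frac{415}{831}\right) = - \frac{36236140}{831}$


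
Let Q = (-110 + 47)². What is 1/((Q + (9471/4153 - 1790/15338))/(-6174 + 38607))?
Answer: 1032970195581/126479014097 ≈ 8.1671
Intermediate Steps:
Q = 3969 (Q = (-63)² = 3969)
1/((Q + (9471/4153 - 1790/15338))/(-6174 + 38607)) = 1/((3969 + (9471/4153 - 1790/15338))/(-6174 + 38607)) = 1/((3969 + (9471*(1/4153) - 1790*1/15338))/32433) = 1/((3969 + (9471/4153 - 895/7669))*(1/32433)) = 1/((3969 + 68916164/31849357)*(1/32433)) = 1/((126479014097/31849357)*(1/32433)) = 1/(126479014097/1032970195581) = 1032970195581/126479014097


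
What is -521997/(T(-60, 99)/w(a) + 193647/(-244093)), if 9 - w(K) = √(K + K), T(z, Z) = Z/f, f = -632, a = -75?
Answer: 7724173403111831642312/11830811875037017 - 32760044656925389160*I*√6/11830811875037017 ≈ 6.5289e+5 - 6782.8*I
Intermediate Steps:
T(z, Z) = -Z/632 (T(z, Z) = Z/(-632) = Z*(-1/632) = -Z/632)
w(K) = 9 - √2*√K (w(K) = 9 - √(K + K) = 9 - √(2*K) = 9 - √2*√K)
-521997/(T(-60, 99)/w(a) + 193647/(-244093)) = -521997/((-1/632*99)/(9 - √2*√(-75)) + 193647/(-244093)) = -521997/(-99/(632*(9 - √2*5*I*√3)) + 193647*(-1/244093)) = -521997/(-99/(632*(9 - 5*I*√6)) - 193647/244093) = -521997/(-193647/244093 - 99/(632*(9 - 5*I*√6)))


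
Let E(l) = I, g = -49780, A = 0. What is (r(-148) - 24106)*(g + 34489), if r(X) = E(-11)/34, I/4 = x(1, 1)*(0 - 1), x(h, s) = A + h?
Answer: 6266312964/17 ≈ 3.6861e+8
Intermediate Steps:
x(h, s) = h (x(h, s) = 0 + h = h)
I = -4 (I = 4*(1*(0 - 1)) = 4*(1*(-1)) = 4*(-1) = -4)
E(l) = -4
r(X) = -2/17 (r(X) = -4/34 = -4*1/34 = -2/17)
(r(-148) - 24106)*(g + 34489) = (-2/17 - 24106)*(-49780 + 34489) = -409804/17*(-15291) = 6266312964/17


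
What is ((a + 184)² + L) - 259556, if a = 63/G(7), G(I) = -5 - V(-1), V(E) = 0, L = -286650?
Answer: -12920701/25 ≈ -5.1683e+5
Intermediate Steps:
G(I) = -5 (G(I) = -5 - 1*0 = -5 + 0 = -5)
a = -63/5 (a = 63/(-5) = 63*(-⅕) = -63/5 ≈ -12.600)
((a + 184)² + L) - 259556 = ((-63/5 + 184)² - 286650) - 259556 = ((857/5)² - 286650) - 259556 = (734449/25 - 286650) - 259556 = -6431801/25 - 259556 = -12920701/25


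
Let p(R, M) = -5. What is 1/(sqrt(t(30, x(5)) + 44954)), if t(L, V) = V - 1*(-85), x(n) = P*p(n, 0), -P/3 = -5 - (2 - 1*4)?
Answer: sqrt(44994)/44994 ≈ 0.0047144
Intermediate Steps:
P = 9 (P = -3*(-5 - (2 - 1*4)) = -3*(-5 - (2 - 4)) = -3*(-5 - 1*(-2)) = -3*(-5 + 2) = -3*(-3) = 9)
x(n) = -45 (x(n) = 9*(-5) = -45)
t(L, V) = 85 + V (t(L, V) = V + 85 = 85 + V)
1/(sqrt(t(30, x(5)) + 44954)) = 1/(sqrt((85 - 45) + 44954)) = 1/(sqrt(40 + 44954)) = 1/(sqrt(44994)) = sqrt(44994)/44994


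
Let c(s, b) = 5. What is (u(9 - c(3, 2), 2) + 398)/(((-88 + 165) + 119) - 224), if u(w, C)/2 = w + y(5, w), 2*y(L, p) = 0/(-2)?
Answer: -29/2 ≈ -14.500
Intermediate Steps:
y(L, p) = 0 (y(L, p) = (0/(-2))/2 = (0*(-½))/2 = (½)*0 = 0)
u(w, C) = 2*w (u(w, C) = 2*(w + 0) = 2*w)
(u(9 - c(3, 2), 2) + 398)/(((-88 + 165) + 119) - 224) = (2*(9 - 1*5) + 398)/(((-88 + 165) + 119) - 224) = (2*(9 - 5) + 398)/((77 + 119) - 224) = (2*4 + 398)/(196 - 224) = (8 + 398)/(-28) = 406*(-1/28) = -29/2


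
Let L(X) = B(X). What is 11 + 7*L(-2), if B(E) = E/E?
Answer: 18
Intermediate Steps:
B(E) = 1
L(X) = 1
11 + 7*L(-2) = 11 + 7*1 = 11 + 7 = 18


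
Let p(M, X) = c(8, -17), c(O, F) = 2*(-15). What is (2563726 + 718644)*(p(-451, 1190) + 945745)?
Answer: 3104186544550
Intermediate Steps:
c(O, F) = -30
p(M, X) = -30
(2563726 + 718644)*(p(-451, 1190) + 945745) = (2563726 + 718644)*(-30 + 945745) = 3282370*945715 = 3104186544550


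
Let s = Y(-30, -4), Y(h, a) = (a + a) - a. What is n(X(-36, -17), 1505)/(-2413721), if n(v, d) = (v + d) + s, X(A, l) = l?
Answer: -1484/2413721 ≈ -0.00061482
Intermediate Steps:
Y(h, a) = a (Y(h, a) = 2*a - a = a)
s = -4
n(v, d) = -4 + d + v (n(v, d) = (v + d) - 4 = (d + v) - 4 = -4 + d + v)
n(X(-36, -17), 1505)/(-2413721) = (-4 + 1505 - 17)/(-2413721) = 1484*(-1/2413721) = -1484/2413721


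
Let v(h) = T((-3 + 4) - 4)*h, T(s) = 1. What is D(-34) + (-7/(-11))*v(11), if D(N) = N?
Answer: -27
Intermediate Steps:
v(h) = h (v(h) = 1*h = h)
D(-34) + (-7/(-11))*v(11) = -34 - 7/(-11)*11 = -34 - 7*(-1/11)*11 = -34 + (7/11)*11 = -34 + 7 = -27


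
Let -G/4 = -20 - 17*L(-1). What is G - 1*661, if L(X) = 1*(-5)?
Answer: -921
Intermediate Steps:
L(X) = -5
G = -260 (G = -4*(-20 - 17*(-5)) = -4*(-20 + 85) = -4*65 = -260)
G - 1*661 = -260 - 1*661 = -260 - 661 = -921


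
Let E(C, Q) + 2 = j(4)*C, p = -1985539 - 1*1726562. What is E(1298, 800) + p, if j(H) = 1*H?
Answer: -3706911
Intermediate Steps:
j(H) = H
p = -3712101 (p = -1985539 - 1726562 = -3712101)
E(C, Q) = -2 + 4*C
E(1298, 800) + p = (-2 + 4*1298) - 3712101 = (-2 + 5192) - 3712101 = 5190 - 3712101 = -3706911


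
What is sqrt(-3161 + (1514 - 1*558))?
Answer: 21*I*sqrt(5) ≈ 46.957*I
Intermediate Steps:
sqrt(-3161 + (1514 - 1*558)) = sqrt(-3161 + (1514 - 558)) = sqrt(-3161 + 956) = sqrt(-2205) = 21*I*sqrt(5)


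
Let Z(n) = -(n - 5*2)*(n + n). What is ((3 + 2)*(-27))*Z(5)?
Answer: -6750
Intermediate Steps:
Z(n) = -2*n*(-10 + n) (Z(n) = -(n - 10)*2*n = -(-10 + n)*2*n = -2*n*(-10 + n))
((3 + 2)*(-27))*Z(5) = ((3 + 2)*(-27))*(2*5*(10 - 1*5)) = (5*(-27))*(2*5*(10 - 5)) = -270*5*5 = -135*50 = -6750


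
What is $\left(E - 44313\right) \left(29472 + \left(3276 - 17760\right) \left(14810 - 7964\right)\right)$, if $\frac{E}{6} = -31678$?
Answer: $23233717892952$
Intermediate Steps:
$E = -190068$ ($E = 6 \left(-31678\right) = -190068$)
$\left(E - 44313\right) \left(29472 + \left(3276 - 17760\right) \left(14810 - 7964\right)\right) = \left(-190068 - 44313\right) \left(29472 + \left(3276 - 17760\right) \left(14810 - 7964\right)\right) = - 234381 \left(29472 - 99157464\right) = \left(-234381\right) \left(-99127992\right) = 23233717892952$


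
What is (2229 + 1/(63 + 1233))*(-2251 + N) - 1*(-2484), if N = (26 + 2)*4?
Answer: -2058630617/432 ≈ -4.7654e+6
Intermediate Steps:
N = 112 (N = 28*4 = 112)
(2229 + 1/(63 + 1233))*(-2251 + N) - 1*(-2484) = (2229 + 1/(63 + 1233))*(-2251 + 112) - 1*(-2484) = (2229 + 1/1296)*(-2139) + 2484 = (2888785/1296)*(-2139) + 2484 = -2059703705/432 + 2484 = -2058630617/432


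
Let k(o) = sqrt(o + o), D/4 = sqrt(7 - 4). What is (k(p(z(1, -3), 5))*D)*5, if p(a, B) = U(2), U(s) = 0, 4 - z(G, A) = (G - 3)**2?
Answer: 0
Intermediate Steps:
z(G, A) = 4 - (-3 + G)**2 (z(G, A) = 4 - (G - 3)**2 = 4 - (-3 + G)**2)
D = 4*sqrt(3) (D = 4*sqrt(7 - 4) = 4*sqrt(3) ≈ 6.9282)
p(a, B) = 0
k(o) = sqrt(2)*sqrt(o) (k(o) = sqrt(2*o) = sqrt(2)*sqrt(o))
(k(p(z(1, -3), 5))*D)*5 = ((sqrt(2)*sqrt(0))*(4*sqrt(3)))*5 = ((sqrt(2)*0)*(4*sqrt(3)))*5 = (0*(4*sqrt(3)))*5 = 0*5 = 0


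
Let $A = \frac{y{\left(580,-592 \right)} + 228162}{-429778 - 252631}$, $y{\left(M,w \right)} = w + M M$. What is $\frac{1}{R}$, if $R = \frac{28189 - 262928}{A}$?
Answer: $\frac{563970}{160188006251} \approx 3.5207 \cdot 10^{-6}$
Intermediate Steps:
$y{\left(M,w \right)} = w + M^{2}$
$A = - \frac{563970}{682409}$ ($A = \frac{\left(-592 + 580^{2}\right) + 228162}{-429778 - 252631} = \frac{\left(-592 + 336400\right) + 228162}{-682409} = \left(335808 + 228162\right) \left(- \frac{1}{682409}\right) = 563970 \left(- \frac{1}{682409}\right) = - \frac{563970}{682409} \approx -0.82644$)
$R = \frac{160188006251}{563970}$ ($R = \frac{28189 - 262928}{- \frac{563970}{682409}} = \left(-234739\right) \left(- \frac{682409}{563970}\right) = \frac{160188006251}{563970} \approx 2.8404 \cdot 10^{5}$)
$\frac{1}{R} = \frac{1}{\frac{160188006251}{563970}} = \frac{563970}{160188006251}$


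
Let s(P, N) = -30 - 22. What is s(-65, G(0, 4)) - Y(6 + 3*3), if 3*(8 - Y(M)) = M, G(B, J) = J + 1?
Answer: -55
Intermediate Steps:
G(B, J) = 1 + J
s(P, N) = -52
Y(M) = 8 - M/3
s(-65, G(0, 4)) - Y(6 + 3*3) = -52 - (8 - (6 + 3*3)/3) = -52 - (8 - (6 + 9)/3) = -52 - (8 - 1/3*15) = -52 - (8 - 5) = -52 - 1*3 = -52 - 3 = -55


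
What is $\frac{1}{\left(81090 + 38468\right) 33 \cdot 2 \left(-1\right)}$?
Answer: $- \frac{1}{7890828} \approx -1.2673 \cdot 10^{-7}$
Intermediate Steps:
$\frac{1}{\left(81090 + 38468\right) 33 \cdot 2 \left(-1\right)} = \frac{1}{119558 \cdot 66 \left(-1\right)} = \frac{1}{119558 \left(-66\right)} = \frac{1}{119558} \left(- \frac{1}{66}\right) = - \frac{1}{7890828}$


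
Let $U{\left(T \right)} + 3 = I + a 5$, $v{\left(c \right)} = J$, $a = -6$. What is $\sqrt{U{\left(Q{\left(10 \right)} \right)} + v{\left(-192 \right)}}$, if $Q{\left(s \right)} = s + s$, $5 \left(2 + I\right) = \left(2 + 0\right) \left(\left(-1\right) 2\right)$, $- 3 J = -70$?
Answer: $\frac{i \sqrt{2805}}{15} \approx 3.5308 i$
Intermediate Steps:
$J = \frac{70}{3}$ ($J = \left(- \frac{1}{3}\right) \left(-70\right) = \frac{70}{3} \approx 23.333$)
$I = - \frac{14}{5}$ ($I = -2 + \frac{\left(2 + 0\right) \left(\left(-1\right) 2\right)}{5} = -2 + \frac{2 \left(-2\right)}{5} = -2 + \frac{1}{5} \left(-4\right) = -2 - \frac{4}{5} = - \frac{14}{5} \approx -2.8$)
$v{\left(c \right)} = \frac{70}{3}$
$Q{\left(s \right)} = 2 s$
$U{\left(T \right)} = - \frac{179}{5}$ ($U{\left(T \right)} = -3 - \frac{164}{5} = - \frac{179}{5}$)
$\sqrt{U{\left(Q{\left(10 \right)} \right)} + v{\left(-192 \right)}} = \sqrt{- \frac{179}{5} + \frac{70}{3}} = \sqrt{- \frac{187}{15}} = \frac{i \sqrt{2805}}{15}$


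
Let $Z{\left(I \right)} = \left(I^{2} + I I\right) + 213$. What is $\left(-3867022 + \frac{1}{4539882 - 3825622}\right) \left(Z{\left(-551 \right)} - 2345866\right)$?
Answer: $\frac{4801704463072929269}{714260} \approx 6.7226 \cdot 10^{12}$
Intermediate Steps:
$Z{\left(I \right)} = 213 + 2 I^{2}$ ($Z{\left(I \right)} = \left(I^{2} + I^{2}\right) + 213 = 2 I^{2} + 213 = 213 + 2 I^{2}$)
$\left(-3867022 + \frac{1}{4539882 - 3825622}\right) \left(Z{\left(-551 \right)} - 2345866\right) = \left(-3867022 + \frac{1}{4539882 - 3825622}\right) \left(\left(213 + 2 \left(-551\right)^{2}\right) - 2345866\right) = \left(-3867022 + \frac{1}{714260}\right) \left(\left(213 + 2 \cdot 303601\right) - 2345866\right) = \left(-3867022 + \frac{1}{714260}\right) \left(\left(213 + 607202\right) - 2345866\right) = - \frac{2762059133719 \left(607415 - 2345866\right)}{714260} = \left(- \frac{2762059133719}{714260}\right) \left(-1738451\right) = \frac{4801704463072929269}{714260}$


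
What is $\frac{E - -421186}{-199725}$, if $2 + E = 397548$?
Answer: $- \frac{818732}{199725} \approx -4.0993$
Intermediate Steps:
$E = 397546$ ($E = -2 + 397548 = 397546$)
$\frac{E - -421186}{-199725} = \frac{397546 - -421186}{-199725} = \left(397546 + 421186\right) \left(- \frac{1}{199725}\right) = 818732 \left(- \frac{1}{199725}\right) = - \frac{818732}{199725}$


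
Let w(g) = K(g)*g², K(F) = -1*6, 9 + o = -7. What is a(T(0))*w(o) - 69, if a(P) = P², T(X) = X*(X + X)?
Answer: -69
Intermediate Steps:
o = -16 (o = -9 - 7 = -16)
T(X) = 2*X² (T(X) = X*(2*X) = 2*X²)
K(F) = -6
w(g) = -6*g²
a(T(0))*w(o) - 69 = (2*0²)²*(-6*(-16)²) - 69 = (2*0)²*(-6*256) - 69 = 0²*(-1536) - 69 = 0*(-1536) - 69 = 0 - 69 = -69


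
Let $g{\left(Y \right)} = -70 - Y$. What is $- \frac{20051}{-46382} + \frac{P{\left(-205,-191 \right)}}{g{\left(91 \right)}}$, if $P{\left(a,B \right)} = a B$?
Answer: $- \frac{258979857}{1066786} \approx -242.77$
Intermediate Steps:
$P{\left(a,B \right)} = B a$
$- \frac{20051}{-46382} + \frac{P{\left(-205,-191 \right)}}{g{\left(91 \right)}} = - \frac{20051}{-46382} + \frac{\left(-191\right) \left(-205\right)}{-70 - 91} = \left(-20051\right) \left(- \frac{1}{46382}\right) + \frac{39155}{-70 - 91} = \frac{20051}{46382} + \frac{39155}{-161} = \frac{20051}{46382} + 39155 \left(- \frac{1}{161}\right) = \frac{20051}{46382} - \frac{39155}{161} = - \frac{258979857}{1066786}$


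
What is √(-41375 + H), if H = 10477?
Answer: I*√30898 ≈ 175.78*I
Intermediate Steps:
√(-41375 + H) = √(-41375 + 10477) = √(-30898) = I*√30898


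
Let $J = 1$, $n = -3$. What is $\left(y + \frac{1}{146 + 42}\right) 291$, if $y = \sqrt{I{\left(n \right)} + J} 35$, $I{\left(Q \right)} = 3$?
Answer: $\frac{3829851}{188} \approx 20372.0$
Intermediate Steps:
$y = 70$ ($y = \sqrt{3 + 1} \cdot 35 = \sqrt{4} \cdot 35 = 2 \cdot 35 = 70$)
$\left(y + \frac{1}{146 + 42}\right) 291 = \left(70 + \frac{1}{146 + 42}\right) 291 = \left(70 + \frac{1}{188}\right) 291 = \frac{13161}{188} \cdot 291 = \frac{3829851}{188}$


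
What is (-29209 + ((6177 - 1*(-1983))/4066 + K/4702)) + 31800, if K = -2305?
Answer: 24782297201/9559166 ≈ 2592.5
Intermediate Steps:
(-29209 + ((6177 - 1*(-1983))/4066 + K/4702)) + 31800 = (-29209 + ((6177 - 1*(-1983))/4066 - 2305/4702)) + 31800 = (-29209 + ((6177 + 1983)*(1/4066) - 2305*1/4702)) + 31800 = (-29209 + (8160*(1/4066) - 2305/4702)) + 31800 = (-29209 + (4080/2033 - 2305/4702)) + 31800 = (-29209 + 14498095/9559166) + 31800 = -279199181599/9559166 + 31800 = 24782297201/9559166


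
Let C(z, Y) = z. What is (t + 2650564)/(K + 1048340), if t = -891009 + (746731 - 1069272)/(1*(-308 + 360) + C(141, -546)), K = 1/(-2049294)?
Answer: 695267200968756/414632876288087 ≈ 1.6768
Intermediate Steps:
K = -1/2049294 ≈ -4.8797e-7
t = -172287278/193 (t = -891009 + (746731 - 1069272)/(1*(-308 + 360) + 141) = -891009 - 322541/(1*52 + 141) = -891009 - 322541/(52 + 141) = -891009 - 322541/193 = -172287278/193 ≈ -8.9268e+5)
(t + 2650564)/(K + 1048340) = (-172287278/193 + 2650564)/(-1/2049294 + 1048340) = 339271574/(193*(2148356871959/2049294)) = (339271574/193)*(2049294/2148356871959) = 695267200968756/414632876288087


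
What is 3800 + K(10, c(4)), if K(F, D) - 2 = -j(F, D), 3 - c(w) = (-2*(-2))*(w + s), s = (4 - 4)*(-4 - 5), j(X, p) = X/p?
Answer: 49436/13 ≈ 3802.8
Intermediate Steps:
s = 0 (s = 0*(-9) = 0)
c(w) = 3 - 4*w (c(w) = 3 - (-2*(-2))*(w + 0) = 3 - 4*w)
K(F, D) = 2 - F/D
3800 + K(10, c(4)) = 3800 + (2 - 1*10/(3 - 4*4)) = 3800 + (2 - 1*10/(3 - 16)) = 3800 + (2 - 1*10/(-13)) = 3800 + (2 - 1*10*(-1/13)) = 3800 + (2 + 10/13) = 3800 + 36/13 = 49436/13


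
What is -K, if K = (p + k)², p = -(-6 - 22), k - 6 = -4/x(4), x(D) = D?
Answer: -1089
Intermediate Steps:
k = 5 (k = 6 - 4/4 = 6 - 4*¼ = 6 - 1 = 5)
p = 28 (p = -1*(-28) = 28)
K = 1089 (K = (28 + 5)² = 33² = 1089)
-K = -1*1089 = -1089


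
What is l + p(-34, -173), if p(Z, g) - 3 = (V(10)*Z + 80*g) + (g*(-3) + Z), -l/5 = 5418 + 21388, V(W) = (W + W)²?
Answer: -160982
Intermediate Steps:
V(W) = 4*W² (V(W) = (2*W)² = 4*W²)
l = -134030 (l = -5*(5418 + 21388) = -5*26806 = -134030)
p(Z, g) = 3 + 77*g + 401*Z (p(Z, g) = 3 + (((4*10²)*Z + 80*g) + (g*(-3) + Z)) = 3 + (((4*100)*Z + 80*g) + (-3*g + Z)) = 3 + ((400*Z + 80*g) + (Z - 3*g)) = 3 + ((80*g + 400*Z) + (Z - 3*g)) = 3 + (77*g + 401*Z) = 3 + 77*g + 401*Z)
l + p(-34, -173) = -134030 + (3 + 77*(-173) + 401*(-34)) = -134030 + (3 - 13321 - 13634) = -134030 - 26952 = -160982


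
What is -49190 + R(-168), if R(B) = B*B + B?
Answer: -21134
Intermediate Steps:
R(B) = B + B² (R(B) = B² + B = B + B²)
-49190 + R(-168) = -49190 - 168*(1 - 168) = -49190 - 168*(-167) = -49190 + 28056 = -21134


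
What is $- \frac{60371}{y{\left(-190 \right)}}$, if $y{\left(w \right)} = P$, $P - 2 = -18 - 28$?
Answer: $\frac{60371}{44} \approx 1372.1$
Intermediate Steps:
$P = -44$ ($P = 2 - 46 = -44$)
$y{\left(w \right)} = -44$
$- \frac{60371}{y{\left(-190 \right)}} = - \frac{60371}{-44} = \left(-60371\right) \left(- \frac{1}{44}\right) = \frac{60371}{44}$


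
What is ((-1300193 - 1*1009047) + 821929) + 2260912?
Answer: 773601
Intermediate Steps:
((-1300193 - 1*1009047) + 821929) + 2260912 = ((-1300193 - 1009047) + 821929) + 2260912 = (-2309240 + 821929) + 2260912 = -1487311 + 2260912 = 773601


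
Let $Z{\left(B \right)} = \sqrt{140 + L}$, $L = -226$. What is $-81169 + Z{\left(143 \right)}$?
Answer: $-81169 + i \sqrt{86} \approx -81169.0 + 9.2736 i$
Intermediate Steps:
$Z{\left(B \right)} = i \sqrt{86}$ ($Z{\left(B \right)} = \sqrt{140 - 226} = \sqrt{-86} = i \sqrt{86}$)
$-81169 + Z{\left(143 \right)} = -81169 + i \sqrt{86}$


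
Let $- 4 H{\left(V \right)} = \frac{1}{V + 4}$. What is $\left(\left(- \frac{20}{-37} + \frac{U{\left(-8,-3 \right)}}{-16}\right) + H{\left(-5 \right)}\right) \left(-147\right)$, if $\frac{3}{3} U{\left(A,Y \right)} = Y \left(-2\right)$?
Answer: $- \frac{18081}{296} \approx -61.084$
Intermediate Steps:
$U{\left(A,Y \right)} = - 2 Y$ ($U{\left(A,Y \right)} = Y \left(-2\right) = - 2 Y$)
$H{\left(V \right)} = - \frac{1}{4 \left(4 + V\right)}$ ($H{\left(V \right)} = - \frac{1}{4 \left(V + 4\right)} = - \frac{1}{4 \left(4 + V\right)}$)
$\left(\left(- \frac{20}{-37} + \frac{U{\left(-8,-3 \right)}}{-16}\right) + H{\left(-5 \right)}\right) \left(-147\right) = \left(\left(- \frac{20}{-37} + \frac{\left(-2\right) \left(-3\right)}{-16}\right) - \frac{1}{16 + 4 \left(-5\right)}\right) \left(-147\right) = \left(\left(\left(-20\right) \left(- \frac{1}{37}\right) + 6 \left(- \frac{1}{16}\right)\right) - \frac{1}{16 - 20}\right) \left(-147\right) = \left(\left(\frac{20}{37} - \frac{3}{8}\right) - \frac{1}{-4}\right) \left(-147\right) = \left(\frac{49}{296} - - \frac{1}{4}\right) \left(-147\right) = \left(\frac{49}{296} + \frac{1}{4}\right) \left(-147\right) = \frac{123}{296} \left(-147\right) = - \frac{18081}{296}$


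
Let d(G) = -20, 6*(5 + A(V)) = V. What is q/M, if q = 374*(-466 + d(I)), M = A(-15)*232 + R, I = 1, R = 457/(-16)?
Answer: 2908224/28297 ≈ 102.78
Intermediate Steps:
R = -457/16 (R = 457*(-1/16) = -457/16 ≈ -28.563)
A(V) = -5 + V/6
M = -28297/16 (M = (-5 + (1/6)*(-15))*232 - 457/16 = (-5 - 5/2)*232 - 457/16 = -15/2*232 - 457/16 = -1740 - 457/16 = -28297/16 ≈ -1768.6)
q = -181764 (q = 374*(-466 - 20) = 374*(-486) = -181764)
q/M = -181764/(-28297/16) = -181764*(-16/28297) = 2908224/28297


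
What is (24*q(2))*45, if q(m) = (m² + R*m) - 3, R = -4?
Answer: -7560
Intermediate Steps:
q(m) = -3 + m² - 4*m (q(m) = (m² - 4*m) - 3 = -3 + m² - 4*m)
(24*q(2))*45 = (24*(-3 + 2² - 4*2))*45 = (24*(-3 + 4 - 8))*45 = (24*(-7))*45 = -168*45 = -7560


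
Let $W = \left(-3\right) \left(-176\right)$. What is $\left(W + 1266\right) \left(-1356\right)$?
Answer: $-2432664$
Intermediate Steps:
$W = 528$
$\left(W + 1266\right) \left(-1356\right) = \left(528 + 1266\right) \left(-1356\right) = 1794 \left(-1356\right) = -2432664$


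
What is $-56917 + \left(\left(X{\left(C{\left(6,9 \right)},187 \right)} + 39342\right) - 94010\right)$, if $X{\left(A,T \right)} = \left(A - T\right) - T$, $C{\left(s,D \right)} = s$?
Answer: $-111953$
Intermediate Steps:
$X{\left(A,T \right)} = A - 2 T$
$-56917 + \left(\left(X{\left(C{\left(6,9 \right)},187 \right)} + 39342\right) - 94010\right) = -56917 + \left(\left(\left(6 - 374\right) + 39342\right) - 94010\right) = -56917 + \left(\left(-368 + 39342\right) - 94010\right) = -56917 + \left(38974 - 94010\right) = -56917 - 55036 = -111953$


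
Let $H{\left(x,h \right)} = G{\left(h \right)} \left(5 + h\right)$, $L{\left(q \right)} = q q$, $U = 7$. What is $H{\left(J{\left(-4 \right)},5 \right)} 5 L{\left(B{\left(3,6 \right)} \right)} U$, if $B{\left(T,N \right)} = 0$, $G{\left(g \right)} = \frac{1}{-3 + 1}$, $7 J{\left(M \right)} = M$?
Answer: $0$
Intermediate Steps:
$J{\left(M \right)} = \frac{M}{7}$
$G{\left(g \right)} = - \frac{1}{2}$ ($G{\left(g \right)} = \frac{1}{-2} = - \frac{1}{2}$)
$L{\left(q \right)} = q^{2}$
$H{\left(x,h \right)} = - \frac{5}{2} - \frac{h}{2}$ ($H{\left(x,h \right)} = - \frac{5 + h}{2} = - \frac{5}{2} - \frac{h}{2}$)
$H{\left(J{\left(-4 \right)},5 \right)} 5 L{\left(B{\left(3,6 \right)} \right)} U = \left(- \frac{5}{2} - \frac{5}{2}\right) 5 \cdot 0^{2} \cdot 7 = \left(- \frac{5}{2} - \frac{5}{2}\right) 5 \cdot 0 \cdot 7 = \left(-5\right) 5 \cdot 0 \cdot 7 = \left(-25\right) 0 \cdot 7 = 0 \cdot 7 = 0$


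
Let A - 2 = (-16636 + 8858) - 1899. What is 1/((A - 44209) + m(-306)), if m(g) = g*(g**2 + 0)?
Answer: -1/28706500 ≈ -3.4835e-8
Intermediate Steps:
A = -9675 (A = 2 + ((-16636 + 8858) - 1899) = 2 + (-7778 - 1899) = 2 - 9677 = -9675)
m(g) = g**3 (m(g) = g*g**2 = g**3)
1/((A - 44209) + m(-306)) = 1/((-9675 - 44209) + (-306)**3) = 1/(-53884 - 28652616) = 1/(-28706500) = -1/28706500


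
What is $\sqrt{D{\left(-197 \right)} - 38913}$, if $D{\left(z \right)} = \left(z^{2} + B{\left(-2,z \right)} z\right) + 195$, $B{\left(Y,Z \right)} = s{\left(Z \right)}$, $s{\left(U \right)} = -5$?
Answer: $2 \sqrt{269} \approx 32.802$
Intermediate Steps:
$B{\left(Y,Z \right)} = -5$
$D{\left(z \right)} = 195 + z^{2} - 5 z$ ($D{\left(z \right)} = \left(z^{2} - 5 z\right) + 195 = 195 + z^{2} - 5 z$)
$\sqrt{D{\left(-197 \right)} - 38913} = \sqrt{\left(195 + \left(-197\right)^{2} - -985\right) - 38913} = \sqrt{\left(195 + 38809 + 985\right) - 38913} = \sqrt{39989 - 38913} = \sqrt{1076} = 2 \sqrt{269}$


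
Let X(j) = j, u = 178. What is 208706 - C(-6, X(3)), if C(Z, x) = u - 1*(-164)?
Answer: 208364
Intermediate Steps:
C(Z, x) = 342 (C(Z, x) = 178 - 1*(-164) = 178 + 164 = 342)
208706 - C(-6, X(3)) = 208706 - 1*342 = 208706 - 342 = 208364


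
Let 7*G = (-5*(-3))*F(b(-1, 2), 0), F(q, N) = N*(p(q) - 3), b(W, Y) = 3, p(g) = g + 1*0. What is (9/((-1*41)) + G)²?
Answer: 81/1681 ≈ 0.048186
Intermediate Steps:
p(g) = g (p(g) = g + 0 = g)
F(q, N) = N*(-3 + q) (F(q, N) = N*(q - 3) = N*(-3 + q))
G = 0 (G = ((-5*(-3))*(0*(-3 + 3)))/7 = (15*(0*0))/7 = (15*0)/7 = (⅐)*0 = 0)
(9/((-1*41)) + G)² = (9/((-1*41)) + 0)² = (9/(-41) + 0)² = (9*(-1/41) + 0)² = (-9/41 + 0)² = (-9/41)² = 81/1681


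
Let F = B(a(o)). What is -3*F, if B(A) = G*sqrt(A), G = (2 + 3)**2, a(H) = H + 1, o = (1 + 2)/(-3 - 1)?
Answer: -75/2 ≈ -37.500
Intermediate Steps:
o = -3/4 (o = 3/(-4) = 3*(-1/4) = -3/4 ≈ -0.75000)
a(H) = 1 + H
G = 25 (G = 5**2 = 25)
B(A) = 25*sqrt(A)
F = 25/2 (F = 25*sqrt(1 - 3/4) = 25*sqrt(1/4) = 25*(1/2) = 25/2 ≈ 12.500)
-3*F = -3*25/2 = -75/2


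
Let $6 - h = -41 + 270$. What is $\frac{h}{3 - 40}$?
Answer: $\frac{223}{37} \approx 6.027$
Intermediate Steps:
$h = -223$ ($h = 6 - \left(-41 + 270\right) = 6 - 229 = -223$)
$\frac{h}{3 - 40} = - \frac{223}{3 - 40} = - \frac{223}{-37} = \left(-223\right) \left(- \frac{1}{37}\right) = \frac{223}{37}$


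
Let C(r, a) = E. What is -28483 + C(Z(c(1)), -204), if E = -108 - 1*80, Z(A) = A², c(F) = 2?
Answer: -28671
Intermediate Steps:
E = -188 (E = -108 - 80 = -188)
C(r, a) = -188
-28483 + C(Z(c(1)), -204) = -28483 - 188 = -28671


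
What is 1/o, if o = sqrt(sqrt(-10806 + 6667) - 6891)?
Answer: 1/sqrt(-6891 + I*sqrt(4139)) ≈ 5.623e-5 - 0.012046*I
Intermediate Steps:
o = sqrt(-6891 + I*sqrt(4139)) (o = sqrt(sqrt(-4139) - 6891) = sqrt(I*sqrt(4139) - 6891) = sqrt(-6891 + I*sqrt(4139)) ≈ 0.3875 + 83.013*I)
1/o = 1/(sqrt(-6891 + I*sqrt(4139))) = 1/sqrt(-6891 + I*sqrt(4139))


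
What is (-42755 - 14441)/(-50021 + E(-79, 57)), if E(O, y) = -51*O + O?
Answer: 57196/46071 ≈ 1.2415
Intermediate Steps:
E(O, y) = -50*O
(-42755 - 14441)/(-50021 + E(-79, 57)) = (-42755 - 14441)/(-50021 - 50*(-79)) = -57196/(-50021 + 3950) = -57196/(-46071) = -57196*(-1/46071) = 57196/46071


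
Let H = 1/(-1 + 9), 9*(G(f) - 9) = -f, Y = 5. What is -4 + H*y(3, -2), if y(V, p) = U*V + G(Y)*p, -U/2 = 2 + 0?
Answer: -137/18 ≈ -7.6111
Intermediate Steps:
U = -4 (U = -2*(2 + 0) = -2*2 = -4)
G(f) = 9 - f/9 (G(f) = 9 + (-f)/9 = 9 - f/9)
H = ⅛ (H = 1/8 = ⅛ ≈ 0.12500)
y(V, p) = -4*V + 76*p/9 (y(V, p) = -4*V + (9 - ⅑*5)*p = -4*V + (9 - 5/9)*p = -4*V + 76*p/9)
-4 + H*y(3, -2) = -4 + (-4*3 + (76/9)*(-2))/8 = -4 + (-12 - 152/9)/8 = -4 + (⅛)*(-260/9) = -4 - 65/18 = -137/18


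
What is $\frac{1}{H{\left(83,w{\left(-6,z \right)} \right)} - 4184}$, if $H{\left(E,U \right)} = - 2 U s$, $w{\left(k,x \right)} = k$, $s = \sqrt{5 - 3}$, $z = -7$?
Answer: $- \frac{523}{2188196} - \frac{3 \sqrt{2}}{4376392} \approx -0.00023998$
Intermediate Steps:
$s = \sqrt{2} \approx 1.4142$
$H{\left(E,U \right)} = - 2 U \sqrt{2}$
$\frac{1}{H{\left(83,w{\left(-6,z \right)} \right)} - 4184} = \frac{1}{\left(-2\right) \left(-6\right) \sqrt{2} - 4184} = \frac{1}{12 \sqrt{2} - 4184} = \frac{1}{-4184 + 12 \sqrt{2}}$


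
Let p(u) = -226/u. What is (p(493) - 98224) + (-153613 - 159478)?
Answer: -202778521/493 ≈ -4.1132e+5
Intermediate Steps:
(p(493) - 98224) + (-153613 - 159478) = (-226/493 - 98224) + (-153613 - 159478) = (-226*1/493 - 98224) - 313091 = (-226/493 - 98224) - 313091 = -48424658/493 - 313091 = -202778521/493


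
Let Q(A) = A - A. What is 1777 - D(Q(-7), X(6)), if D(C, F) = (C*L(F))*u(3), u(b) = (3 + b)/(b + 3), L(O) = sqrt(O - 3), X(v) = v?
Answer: 1777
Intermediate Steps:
Q(A) = 0
L(O) = sqrt(-3 + O)
u(b) = 1 (u(b) = (3 + b)/(3 + b) = 1)
D(C, F) = C*sqrt(-3 + F) (D(C, F) = (C*sqrt(-3 + F))*1 = C*sqrt(-3 + F))
1777 - D(Q(-7), X(6)) = 1777 - 0*sqrt(-3 + 6) = 1777 - 0*sqrt(3) = 1777 - 1*0 = 1777 + 0 = 1777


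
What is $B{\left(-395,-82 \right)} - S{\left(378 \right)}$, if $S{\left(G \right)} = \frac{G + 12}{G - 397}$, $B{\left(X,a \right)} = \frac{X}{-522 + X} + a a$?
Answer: $\frac{117517387}{17423} \approx 6745.0$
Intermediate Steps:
$B{\left(X,a \right)} = a^{2} + \frac{X}{-522 + X}$ ($B{\left(X,a \right)} = \frac{X}{-522 + X} + a^{2} = a^{2} + \frac{X}{-522 + X}$)
$S{\left(G \right)} = \frac{12 + G}{-397 + G}$
$B{\left(-395,-82 \right)} - S{\left(378 \right)} = \frac{-395 - 522 \left(-82\right)^{2} - 395 \left(-82\right)^{2}}{-522 - 395} - \frac{12 + 378}{-397 + 378} = \frac{-395 - 3509928 - 2655980}{-917} - \frac{1}{-19} \cdot 390 = - \frac{-395 - 3509928 - 2655980}{917} - \left(- \frac{1}{19}\right) 390 = \left(- \frac{1}{917}\right) \left(-6166303\right) - - \frac{390}{19} = \frac{6166303}{917} + \frac{390}{19} = \frac{117517387}{17423}$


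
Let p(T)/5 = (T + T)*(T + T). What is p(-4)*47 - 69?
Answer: 14971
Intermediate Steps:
p(T) = 20*T² (p(T) = 5*((T + T)*(T + T)) = 5*((2*T)*(2*T)) = 5*(4*T²) = 20*T²)
p(-4)*47 - 69 = (20*(-4)²)*47 - 69 = (20*16)*47 - 69 = 320*47 - 69 = 15040 - 69 = 14971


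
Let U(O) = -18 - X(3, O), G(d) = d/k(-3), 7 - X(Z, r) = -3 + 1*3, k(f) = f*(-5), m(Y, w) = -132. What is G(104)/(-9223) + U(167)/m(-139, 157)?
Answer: 1148299/6087180 ≈ 0.18864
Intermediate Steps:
k(f) = -5*f
X(Z, r) = 7 (X(Z, r) = 7 - (-3 + 1*3) = 7 - (-3 + 3) = 7 - 1*0 = 7 + 0 = 7)
G(d) = d/15 (G(d) = d/((-5*(-3))) = d/15)
U(O) = -25 (U(O) = -18 - 1*7 = -18 - 7 = -25)
G(104)/(-9223) + U(167)/m(-139, 157) = ((1/15)*104)/(-9223) - 25/(-132) = (104/15)*(-1/9223) - 25*(-1/132) = -104/138345 + 25/132 = 1148299/6087180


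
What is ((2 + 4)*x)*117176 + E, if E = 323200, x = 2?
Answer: 1729312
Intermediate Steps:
((2 + 4)*x)*117176 + E = ((2 + 4)*2)*117176 + 323200 = (6*2)*117176 + 323200 = 12*117176 + 323200 = 1406112 + 323200 = 1729312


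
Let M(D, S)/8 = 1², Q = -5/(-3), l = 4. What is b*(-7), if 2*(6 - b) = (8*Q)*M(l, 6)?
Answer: 994/3 ≈ 331.33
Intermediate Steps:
Q = 5/3 (Q = -5*(-⅓) = 5/3 ≈ 1.6667)
M(D, S) = 8 (M(D, S) = 8*1² = 8*1 = 8)
b = -142/3 (b = 6 - 8*(5/3)*8/2 = 6 - 20*8/3 = 6 - ½*320/3 = 6 - 160/3 = -142/3 ≈ -47.333)
b*(-7) = -142/3*(-7) = 994/3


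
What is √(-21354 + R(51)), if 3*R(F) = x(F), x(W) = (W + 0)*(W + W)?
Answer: 6*I*√545 ≈ 140.07*I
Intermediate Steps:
x(W) = 2*W² (x(W) = W*(2*W) = 2*W²)
R(F) = 2*F²/3 (R(F) = (2*F²)/3 = 2*F²/3)
√(-21354 + R(51)) = √(-21354 + (⅔)*51²) = √(-21354 + (⅔)*2601) = √(-21354 + 1734) = √(-19620) = 6*I*√545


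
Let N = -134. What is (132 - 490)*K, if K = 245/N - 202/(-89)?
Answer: -942077/5963 ≈ -157.99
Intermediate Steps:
K = 5263/11926 (K = 245/(-134) - 202/(-89) = 245*(-1/134) - 202*(-1/89) = -245/134 + 202/89 = 5263/11926 ≈ 0.44130)
(132 - 490)*K = (132 - 490)*(5263/11926) = -358*5263/11926 = -942077/5963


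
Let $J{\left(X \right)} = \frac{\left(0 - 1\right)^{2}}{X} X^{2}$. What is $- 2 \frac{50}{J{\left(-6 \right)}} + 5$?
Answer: $\frac{65}{3} \approx 21.667$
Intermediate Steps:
$J{\left(X \right)} = X$ ($J{\left(X \right)} = \frac{\left(-1\right)^{2}}{X} X^{2} = 1 \frac{1}{X} X^{2} = \frac{X^{2}}{X} = X$)
$- 2 \frac{50}{J{\left(-6 \right)}} + 5 = - 2 \frac{50}{-6} + 5 = - 2 \cdot 50 \left(- \frac{1}{6}\right) + 5 = \left(-2\right) \left(- \frac{25}{3}\right) + 5 = \frac{50}{3} + 5 = \frac{65}{3}$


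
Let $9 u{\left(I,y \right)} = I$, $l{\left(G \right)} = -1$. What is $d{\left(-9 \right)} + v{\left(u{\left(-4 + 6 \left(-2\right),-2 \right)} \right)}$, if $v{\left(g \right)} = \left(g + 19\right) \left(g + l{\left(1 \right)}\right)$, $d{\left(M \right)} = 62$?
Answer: $\frac{1147}{81} \approx 14.16$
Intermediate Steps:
$u{\left(I,y \right)} = \frac{I}{9}$
$v{\left(g \right)} = \left(-1 + g\right) \left(19 + g\right)$ ($v{\left(g \right)} = \left(g + 19\right) \left(g - 1\right) = \left(19 + g\right) \left(-1 + g\right) = \left(-1 + g\right) \left(19 + g\right)$)
$d{\left(-9 \right)} + v{\left(u{\left(-4 + 6 \left(-2\right),-2 \right)} \right)} = 62 + \left(-19 + \left(\frac{-4 + 6 \left(-2\right)}{9}\right)^{2} + 18 \frac{-4 + 6 \left(-2\right)}{9}\right) = 62 + \left(-19 + \left(\frac{-4 - 12}{9}\right)^{2} + 18 \frac{-4 - 12}{9}\right) = 62 + \left(-19 + \left(\frac{1}{9} \left(-16\right)\right)^{2} + 18 \cdot \frac{1}{9} \left(-16\right)\right) = 62 + \left(-19 + \left(- \frac{16}{9}\right)^{2} + 18 \left(- \frac{16}{9}\right)\right) = 62 - \frac{3875}{81} = \frac{1147}{81}$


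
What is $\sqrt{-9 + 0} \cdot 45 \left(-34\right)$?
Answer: $- 4590 i \approx - 4590.0 i$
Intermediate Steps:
$\sqrt{-9 + 0} \cdot 45 \left(-34\right) = \sqrt{-9} \cdot 45 \left(-34\right) = 3 i 45 \left(-34\right) = 135 i \left(-34\right) = - 4590 i$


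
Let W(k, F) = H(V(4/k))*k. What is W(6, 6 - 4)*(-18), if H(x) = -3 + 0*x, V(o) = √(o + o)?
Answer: 324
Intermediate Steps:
V(o) = √2*√o (V(o) = √(2*o) = √2*√o)
H(x) = -3 (H(x) = -3 + 0 = -3)
W(k, F) = -3*k
W(6, 6 - 4)*(-18) = -3*6*(-18) = -18*(-18) = 324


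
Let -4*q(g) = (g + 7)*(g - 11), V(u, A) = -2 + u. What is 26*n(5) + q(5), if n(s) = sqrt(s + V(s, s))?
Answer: 18 + 52*sqrt(2) ≈ 91.539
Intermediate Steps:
q(g) = -(-11 + g)*(7 + g)/4 (q(g) = -(g + 7)*(g - 11)/4 = -(7 + g)*(-11 + g)/4 = -(-11 + g)*(7 + g)/4)
n(s) = sqrt(-2 + 2*s) (n(s) = sqrt(s + (-2 + s)) = sqrt(-2 + 2*s))
26*n(5) + q(5) = 26*sqrt(-2 + 2*5) + (77/4 + 5 - 1/4*5**2) = 26*sqrt(-2 + 10) + (77/4 + 5 - 1/4*25) = 26*sqrt(8) + (77/4 + 5 - 25/4) = 26*(2*sqrt(2)) + 18 = 52*sqrt(2) + 18 = 18 + 52*sqrt(2)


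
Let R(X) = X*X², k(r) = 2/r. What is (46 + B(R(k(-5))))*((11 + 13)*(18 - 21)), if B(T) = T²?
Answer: -51754608/15625 ≈ -3312.3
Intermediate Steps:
R(X) = X³
(46 + B(R(k(-5))))*((11 + 13)*(18 - 21)) = (46 + ((2/(-5))³)²)*((11 + 13)*(18 - 21)) = (46 + ((2*(-⅕))³)²)*(24*(-3)) = (46 + ((-⅖)³)²)*(-72) = (46 + (-8/125)²)*(-72) = (46 + 64/15625)*(-72) = (718814/15625)*(-72) = -51754608/15625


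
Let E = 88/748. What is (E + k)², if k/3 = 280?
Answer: 203975524/289 ≈ 7.0580e+5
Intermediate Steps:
k = 840 (k = 3*280 = 840)
E = 2/17 (E = 88*(1/748) = 2/17 ≈ 0.11765)
(E + k)² = (2/17 + 840)² = (14282/17)² = 203975524/289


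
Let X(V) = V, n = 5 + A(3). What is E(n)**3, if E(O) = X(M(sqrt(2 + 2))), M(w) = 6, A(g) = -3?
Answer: 216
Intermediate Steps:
n = 2 (n = 5 - 3 = 2)
E(O) = 6
E(n)**3 = 6**3 = 216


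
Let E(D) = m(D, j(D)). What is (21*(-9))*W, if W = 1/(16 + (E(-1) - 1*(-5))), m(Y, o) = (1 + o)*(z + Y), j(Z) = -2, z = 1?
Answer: -9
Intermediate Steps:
m(Y, o) = (1 + Y)*(1 + o) (m(Y, o) = (1 + o)*(1 + Y) = (1 + Y)*(1 + o))
E(D) = -1 - D (E(D) = 1 + D - 2 + D*(-2) = 1 + D - 2 - 2*D = -1 - D)
W = 1/21 (W = 1/(16 + ((-1 - 1*(-1)) - 1*(-5))) = 1/(16 + ((-1 + 1) + 5)) = 1/(16 + (0 + 5)) = 1/(16 + 5) = 1/21 ≈ 0.047619)
(21*(-9))*W = (21*(-9))*(1/21) = -189*1/21 = -9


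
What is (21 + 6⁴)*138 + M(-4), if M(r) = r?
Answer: 181742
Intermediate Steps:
(21 + 6⁴)*138 + M(-4) = (21 + 6⁴)*138 - 4 = (21 + 1296)*138 - 4 = 1317*138 - 4 = 181746 - 4 = 181742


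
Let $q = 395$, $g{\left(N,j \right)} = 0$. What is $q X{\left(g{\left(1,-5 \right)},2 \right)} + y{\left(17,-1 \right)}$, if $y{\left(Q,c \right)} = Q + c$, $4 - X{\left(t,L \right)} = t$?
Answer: $1596$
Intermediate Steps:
$X{\left(t,L \right)} = 4 - t$
$q X{\left(g{\left(1,-5 \right)},2 \right)} + y{\left(17,-1 \right)} = 395 \left(4 - 0\right) + \left(17 - 1\right) = 395 \left(4 + 0\right) + 16 = 395 \cdot 4 + 16 = 1580 + 16 = 1596$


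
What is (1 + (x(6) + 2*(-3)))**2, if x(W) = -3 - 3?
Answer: 121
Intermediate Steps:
x(W) = -6
(1 + (x(6) + 2*(-3)))**2 = (1 + (-6 + 2*(-3)))**2 = (1 + (-6 - 6))**2 = (1 - 12)**2 = (-11)**2 = 121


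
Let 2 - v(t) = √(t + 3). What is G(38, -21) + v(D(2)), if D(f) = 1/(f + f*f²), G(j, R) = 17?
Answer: 19 - √310/10 ≈ 17.239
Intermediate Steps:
D(f) = 1/(f + f³)
v(t) = 2 - √(3 + t) (v(t) = 2 - √(t + 3) = 2 - √(3 + t))
G(38, -21) + v(D(2)) = 17 + (2 - √(3 + 1/(2 + 2³))) = 17 + (2 - √(3 + 1/(2 + 8))) = 17 + (2 - √(3 + 1/10)) = 17 + (2 - √(3 + ⅒)) = 17 + (2 - √(31/10)) = 17 + (2 - √310/10) = 19 - √310/10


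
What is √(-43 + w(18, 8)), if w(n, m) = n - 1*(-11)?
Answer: I*√14 ≈ 3.7417*I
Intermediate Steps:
w(n, m) = 11 + n (w(n, m) = n + 11 = 11 + n)
√(-43 + w(18, 8)) = √(-43 + (11 + 18)) = √(-43 + 29) = √(-14) = I*√14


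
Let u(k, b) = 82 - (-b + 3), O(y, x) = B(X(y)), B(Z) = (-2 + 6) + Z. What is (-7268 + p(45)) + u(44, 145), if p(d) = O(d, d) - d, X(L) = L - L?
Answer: -7085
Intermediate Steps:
X(L) = 0
B(Z) = 4 + Z
O(y, x) = 4 (O(y, x) = 4 + 0 = 4)
u(k, b) = 79 + b (u(k, b) = 82 - (3 - b) = 82 + (-3 + b) = 79 + b)
p(d) = 4 - d
(-7268 + p(45)) + u(44, 145) = (-7268 + (4 - 1*45)) + (79 + 145) = (-7268 + (4 - 45)) + 224 = (-7268 - 41) + 224 = -7309 + 224 = -7085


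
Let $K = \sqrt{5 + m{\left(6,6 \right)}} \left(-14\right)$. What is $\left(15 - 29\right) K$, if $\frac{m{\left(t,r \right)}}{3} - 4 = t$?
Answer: $196 \sqrt{35} \approx 1159.6$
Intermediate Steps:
$m{\left(t,r \right)} = 12 + 3 t$
$K = - 14 \sqrt{35}$ ($K = \sqrt{5 + \left(12 + 3 \cdot 6\right)} \left(-14\right) = \sqrt{5 + \left(12 + 18\right)} \left(-14\right) = \sqrt{5 + 30} \left(-14\right) = \sqrt{35} \left(-14\right) = - 14 \sqrt{35} \approx -82.825$)
$\left(15 - 29\right) K = \left(15 - 29\right) \left(- 14 \sqrt{35}\right) = - 14 \left(- 14 \sqrt{35}\right) = 196 \sqrt{35}$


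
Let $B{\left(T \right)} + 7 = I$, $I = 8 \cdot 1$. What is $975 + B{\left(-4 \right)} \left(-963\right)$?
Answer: $12$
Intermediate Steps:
$I = 8$
$B{\left(T \right)} = 1$ ($B{\left(T \right)} = -7 + 8 = 1$)
$975 + B{\left(-4 \right)} \left(-963\right) = 975 + 1 \left(-963\right) = 975 - 963 = 12$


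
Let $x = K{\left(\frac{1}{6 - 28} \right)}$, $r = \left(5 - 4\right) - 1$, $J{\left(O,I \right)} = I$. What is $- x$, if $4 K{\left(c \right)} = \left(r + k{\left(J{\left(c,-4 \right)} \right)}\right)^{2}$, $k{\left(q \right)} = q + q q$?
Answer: $-36$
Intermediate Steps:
$k{\left(q \right)} = q + q^{2}$
$r = 0$ ($r = 1 - 1 = 0$)
$K{\left(c \right)} = 36$ ($K{\left(c \right)} = \frac{\left(0 - 4 \left(1 - 4\right)\right)^{2}}{4} = \frac{\left(0 - -12\right)^{2}}{4} = \frac{\left(0 + 12\right)^{2}}{4} = \frac{12^{2}}{4} = \frac{1}{4} \cdot 144 = 36$)
$x = 36$
$- x = \left(-1\right) 36 = -36$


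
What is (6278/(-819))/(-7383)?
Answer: 6278/6046677 ≈ 0.0010383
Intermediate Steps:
(6278/(-819))/(-7383) = (6278*(-1/819))*(-1/7383) = -6278/819*(-1/7383) = 6278/6046677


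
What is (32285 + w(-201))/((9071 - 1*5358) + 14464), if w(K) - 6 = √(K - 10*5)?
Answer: 32291/18177 + I*√251/18177 ≈ 1.7765 + 0.00087159*I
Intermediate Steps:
w(K) = 6 + √(-50 + K) (w(K) = 6 + √(K - 10*5) = 6 + √(K - 50) = 6 + √(-50 + K))
(32285 + w(-201))/((9071 - 1*5358) + 14464) = (32285 + (6 + √(-50 - 201)))/((9071 - 1*5358) + 14464) = (32285 + (6 + √(-251)))/((9071 - 5358) + 14464) = (32285 + (6 + I*√251))/(3713 + 14464) = (32291 + I*√251)/18177 = (32291 + I*√251)*(1/18177) = 32291/18177 + I*√251/18177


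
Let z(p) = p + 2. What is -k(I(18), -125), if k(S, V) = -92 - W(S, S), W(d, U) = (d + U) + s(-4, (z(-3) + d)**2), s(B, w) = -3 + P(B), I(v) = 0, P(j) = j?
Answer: 85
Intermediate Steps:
z(p) = 2 + p
s(B, w) = -3 + B
W(d, U) = -7 + U + d (W(d, U) = (d + U) + (-3 - 4) = (U + d) - 7 = -7 + U + d)
k(S, V) = -85 - 2*S (k(S, V) = -92 - (-7 + S + S) = -92 - (-7 + 2*S) = -92 + (7 - 2*S) = -85 - 2*S)
-k(I(18), -125) = -(-85 - 2*0) = -(-85 + 0) = -1*(-85) = 85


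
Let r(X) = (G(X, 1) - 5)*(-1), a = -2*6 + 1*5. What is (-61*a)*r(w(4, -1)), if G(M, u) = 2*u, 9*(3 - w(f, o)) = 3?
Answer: 1281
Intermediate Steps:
w(f, o) = 8/3 (w(f, o) = 3 - ⅑*3 = 3 - ⅓ = 8/3)
a = -7 (a = -12 + 5 = -7)
r(X) = 3 (r(X) = (2*1 - 5)*(-1) = (2 - 5)*(-1) = -3*(-1) = 3)
(-61*a)*r(w(4, -1)) = -61*(-7)*3 = 427*3 = 1281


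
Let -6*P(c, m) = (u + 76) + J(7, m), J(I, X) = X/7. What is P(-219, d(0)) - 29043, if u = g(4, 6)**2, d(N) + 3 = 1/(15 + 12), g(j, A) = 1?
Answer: -32949235/1134 ≈ -29056.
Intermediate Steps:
d(N) = -80/27 (d(N) = -3 + 1/(15 + 12) = -3 + 1/27 = -80/27)
u = 1 (u = 1**2 = 1)
J(I, X) = X/7 (J(I, X) = X*(1/7) = X/7)
P(c, m) = -77/6 - m/42 (P(c, m) = -((1 + 76) + m/7)/6 = -(77 + m/7)/6 = -77/6 - m/42)
P(-219, d(0)) - 29043 = (-77/6 - 1/42*(-80/27)) - 29043 = (-77/6 + 40/567) - 29043 = -14473/1134 - 29043 = -32949235/1134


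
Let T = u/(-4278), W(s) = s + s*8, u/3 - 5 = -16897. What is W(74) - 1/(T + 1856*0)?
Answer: 5624323/8446 ≈ 665.92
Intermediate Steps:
u = -50676 (u = 15 + 3*(-16897) = 15 - 50691 = -50676)
W(s) = 9*s (W(s) = s + 8*s = 9*s)
T = 8446/713 (T = -50676/(-4278) = -50676*(-1/4278) = 8446/713 ≈ 11.846)
W(74) - 1/(T + 1856*0) = 9*74 - 1/(8446/713 + 1856*0) = 666 - 1/(8446/713 + 0) = 666 - 1/8446/713 = 666 - 1*713/8446 = 666 - 713/8446 = 5624323/8446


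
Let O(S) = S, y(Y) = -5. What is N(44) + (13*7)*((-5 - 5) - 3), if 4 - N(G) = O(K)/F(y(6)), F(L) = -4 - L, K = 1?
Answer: -1180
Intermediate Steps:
N(G) = 3 (N(G) = 4 - 1/(-4 - 1*(-5)) = 4 - 1/(-4 + 5) = 4 - 1/1 = 4 - 1 = 3)
N(44) + (13*7)*((-5 - 5) - 3) = 3 + (13*7)*((-5 - 5) - 3) = 3 + 91*(-10 - 3) = 3 + 91*(-13) = 3 - 1183 = -1180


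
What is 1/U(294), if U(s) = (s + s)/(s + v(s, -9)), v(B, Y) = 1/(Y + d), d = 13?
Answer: 1177/2352 ≈ 0.50043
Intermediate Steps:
v(B, Y) = 1/(13 + Y) (v(B, Y) = 1/(Y + 13) = 1/(13 + Y))
U(s) = 2*s/(¼ + s) (U(s) = (s + s)/(s + 1/(13 - 9)) = (2*s)/(s + 1/4) = (2*s)/(s + ¼) = (2*s)/(¼ + s) = 2*s/(¼ + s))
1/U(294) = 1/(8*294/(1 + 4*294)) = 1/(8*294/(1 + 1176)) = 1/(8*294/1177) = 1/(8*294*(1/1177)) = 1/(2352/1177) = 1177/2352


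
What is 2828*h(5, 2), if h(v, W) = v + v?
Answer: 28280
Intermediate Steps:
h(v, W) = 2*v
2828*h(5, 2) = 2828*(2*5) = 2828*10 = 28280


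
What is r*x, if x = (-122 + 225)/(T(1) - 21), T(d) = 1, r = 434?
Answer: -22351/10 ≈ -2235.1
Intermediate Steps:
x = -103/20 (x = (-122 + 225)/(1 - 21) = 103/(-20) = 103*(-1/20) = -103/20 ≈ -5.1500)
r*x = 434*(-103/20) = -22351/10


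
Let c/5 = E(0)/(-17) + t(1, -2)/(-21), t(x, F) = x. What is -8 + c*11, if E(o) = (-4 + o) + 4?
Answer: -223/21 ≈ -10.619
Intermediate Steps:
E(o) = o
c = -5/21 (c = 5*(0/(-17) + 1/(-21)) = 5*(0*(-1/17) + 1*(-1/21)) = 5*(0 - 1/21) = 5*(-1/21) = -5/21 ≈ -0.23810)
-8 + c*11 = -8 - 5/21*11 = -8 - 55/21 = -223/21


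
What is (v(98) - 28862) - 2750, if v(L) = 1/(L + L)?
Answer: -6195951/196 ≈ -31612.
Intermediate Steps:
v(L) = 1/(2*L)
(v(98) - 28862) - 2750 = ((½)/98 - 28862) - 2750 = ((½)*(1/98) - 28862) - 2750 = (1/196 - 28862) - 2750 = -5656951/196 - 2750 = -6195951/196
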